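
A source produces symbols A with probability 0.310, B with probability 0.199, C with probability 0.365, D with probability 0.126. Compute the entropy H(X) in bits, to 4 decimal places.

H = −Σ pᵢ log₂ pᵢ.
−0.310·log₂(0.310) = 0.5238
−0.199·log₂(0.199) = 0.4635
−0.365·log₂(0.365) = 0.5307
−0.126·log₂(0.126) = 0.3766
Sum ≈ 1.8946 → 1.8946 bits.

1.8946 bits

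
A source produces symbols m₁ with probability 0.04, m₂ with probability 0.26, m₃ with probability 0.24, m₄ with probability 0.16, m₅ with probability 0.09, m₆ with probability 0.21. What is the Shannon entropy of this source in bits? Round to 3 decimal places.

2.394 bits

H = −Σ pᵢ log₂ pᵢ.
−0.04·log₂(0.04) = 0.1858
−0.26·log₂(0.26) = 0.5053
−0.24·log₂(0.24) = 0.4941
−0.16·log₂(0.16) = 0.4230
−0.09·log₂(0.09) = 0.3127
−0.21·log₂(0.21) = 0.4728
Sum ≈ 2.3937 → 2.394 bits.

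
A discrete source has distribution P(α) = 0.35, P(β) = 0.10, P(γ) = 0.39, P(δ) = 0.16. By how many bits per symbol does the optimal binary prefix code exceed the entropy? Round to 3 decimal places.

0.055 bits

Entropy H = −Σ p log₂ p ≈ 1.8151 bits.
Huffman merges: 1/10+4/25→13/50; 13/50+7/20→61/100; 39/100+61/100→1. L = 187/100 ≈ 1.8700.
L − H = 1.8700 − 1.8151 = 0.055 bits.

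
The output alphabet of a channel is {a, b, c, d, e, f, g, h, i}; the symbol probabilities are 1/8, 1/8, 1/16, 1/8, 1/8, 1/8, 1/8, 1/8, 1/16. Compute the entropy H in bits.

3.125 bits

Each probability is a power of 1/2, so log₂(1/p) is an integer.
H = Σ p·log₂(1/p) = 1/8·3 + 1/8·3 + 1/16·4 + 1/8·3 + 1/8·3 + 1/8·3 + 1/8·3 + 1/8·3 + 1/16·4 = 3.125 bits.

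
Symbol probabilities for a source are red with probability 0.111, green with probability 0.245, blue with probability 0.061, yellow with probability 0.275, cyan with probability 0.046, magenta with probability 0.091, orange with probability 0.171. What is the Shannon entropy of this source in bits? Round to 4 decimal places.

2.5622 bits

H = −Σ pᵢ log₂ pᵢ.
−0.111·log₂(0.111) = 0.3520
−0.245·log₂(0.245) = 0.4971
−0.061·log₂(0.061) = 0.2461
−0.275·log₂(0.275) = 0.5122
−0.046·log₂(0.046) = 0.2043
−0.091·log₂(0.091) = 0.3147
−0.171·log₂(0.171) = 0.4357
Sum ≈ 2.5622 → 2.5622 bits.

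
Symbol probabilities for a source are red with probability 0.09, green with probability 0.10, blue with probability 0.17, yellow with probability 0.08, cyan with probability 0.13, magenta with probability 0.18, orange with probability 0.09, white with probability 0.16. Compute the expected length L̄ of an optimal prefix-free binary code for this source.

Repeatedly combine the two least-probable nodes; the expected code length is the sum of the merged weights.
merge 2/25 + 9/100 → 17/100
merge 9/100 + 1/10 → 19/100
merge 13/100 + 4/25 → 29/100
merge 17/100 + 17/100 → 17/50
merge 9/50 + 19/100 → 37/100
merge 29/100 + 17/50 → 63/100
merge 37/100 + 63/100 → 1
L = 17/100 + 19/100 + 29/100 + 17/50 + 37/100 + 63/100 + 1 = 299/100 = 2.99 bits/symbol.

2.99 bits/symbol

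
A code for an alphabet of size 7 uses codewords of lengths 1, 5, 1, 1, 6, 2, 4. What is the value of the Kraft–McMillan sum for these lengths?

1.859375

With common denominator 2^6 = 64: Σ 2^(−ℓᵢ) = 32/64 + 2/64 + 32/64 + 32/64 + 1/64 + 16/64 + 4/64 = 119/64 = 1.859375.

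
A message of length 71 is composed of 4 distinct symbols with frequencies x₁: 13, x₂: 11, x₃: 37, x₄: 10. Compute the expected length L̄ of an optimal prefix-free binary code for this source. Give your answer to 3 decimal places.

Probabilities are the counts divided by 71.
Repeatedly combine the two least-probable nodes; the expected code length is the sum of the merged weights.
merge 10/71 + 11/71 → 21/71
merge 13/71 + 21/71 → 34/71
merge 34/71 + 37/71 → 1
L = 21/71 + 34/71 + 1 = 126/71 ≈ 1.775 bits/symbol.

1.775 bits/symbol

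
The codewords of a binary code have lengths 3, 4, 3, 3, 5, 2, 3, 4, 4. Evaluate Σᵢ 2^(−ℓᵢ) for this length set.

With common denominator 2^5 = 32: Σ 2^(−ℓᵢ) = 4/32 + 2/32 + 4/32 + 4/32 + 1/32 + 8/32 + 4/32 + 2/32 + 2/32 = 31/32 = 0.96875.

0.96875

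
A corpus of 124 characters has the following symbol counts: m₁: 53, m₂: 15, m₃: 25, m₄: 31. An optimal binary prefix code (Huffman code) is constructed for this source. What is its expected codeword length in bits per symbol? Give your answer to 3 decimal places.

Probabilities are the counts divided by 124.
Repeatedly combine the two least-probable nodes; the expected code length is the sum of the merged weights.
merge 15/124 + 25/124 → 10/31
merge 1/4 + 10/31 → 71/124
merge 53/124 + 71/124 → 1
L = 10/31 + 71/124 + 1 = 235/124 ≈ 1.895 bits/symbol.

1.895 bits/symbol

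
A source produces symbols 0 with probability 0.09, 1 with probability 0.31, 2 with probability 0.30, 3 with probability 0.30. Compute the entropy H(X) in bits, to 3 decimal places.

1.879 bits

H = −Σ pᵢ log₂ pᵢ.
−0.09·log₂(0.09) = 0.3127
−0.31·log₂(0.31) = 0.5238
−0.30·log₂(0.30) = 0.5211
−0.30·log₂(0.30) = 0.5211
Sum ≈ 1.8786 → 1.879 bits.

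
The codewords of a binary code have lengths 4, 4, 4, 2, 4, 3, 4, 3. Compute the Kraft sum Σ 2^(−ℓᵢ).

With common denominator 2^4 = 16: Σ 2^(−ℓᵢ) = 1/16 + 1/16 + 1/16 + 4/16 + 1/16 + 2/16 + 1/16 + 2/16 = 13/16 = 0.8125.

0.8125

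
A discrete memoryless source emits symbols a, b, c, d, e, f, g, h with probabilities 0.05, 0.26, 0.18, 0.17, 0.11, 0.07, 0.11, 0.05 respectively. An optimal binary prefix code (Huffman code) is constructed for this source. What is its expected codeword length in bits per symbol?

Repeatedly combine the two least-probable nodes; the expected code length is the sum of the merged weights.
merge 1/20 + 1/20 → 1/10
merge 7/100 + 1/10 → 17/100
merge 11/100 + 11/100 → 11/50
merge 17/100 + 17/100 → 17/50
merge 9/50 + 11/50 → 2/5
merge 13/50 + 17/50 → 3/5
merge 2/5 + 3/5 → 1
L = 1/10 + 17/100 + 11/50 + 17/50 + 2/5 + 3/5 + 1 = 283/100 = 2.83 bits/symbol.

2.83 bits/symbol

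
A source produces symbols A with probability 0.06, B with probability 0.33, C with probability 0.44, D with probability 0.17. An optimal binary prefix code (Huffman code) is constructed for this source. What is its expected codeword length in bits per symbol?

Repeatedly combine the two least-probable nodes; the expected code length is the sum of the merged weights.
merge 3/50 + 17/100 → 23/100
merge 23/100 + 33/100 → 14/25
merge 11/25 + 14/25 → 1
L = 23/100 + 14/25 + 1 = 179/100 = 1.79 bits/symbol.

1.79 bits/symbol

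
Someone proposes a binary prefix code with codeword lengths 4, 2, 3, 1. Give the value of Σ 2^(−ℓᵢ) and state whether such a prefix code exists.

With common denominator 2^4 = 16: Σ 2^(−ℓᵢ) = 1/16 + 4/16 + 2/16 + 8/16 = 15/16 = 0.9375.
Kraft's inequality requires Σ ≤ 1; here Σ = 0.9375 ≤ 1, so such a prefix code exists.

0.9375; yes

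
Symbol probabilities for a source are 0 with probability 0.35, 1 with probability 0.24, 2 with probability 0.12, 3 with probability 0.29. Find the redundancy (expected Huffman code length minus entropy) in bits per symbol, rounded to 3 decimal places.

0.091 bits

Entropy H = −Σ p log₂ p ≈ 1.9092 bits.
Huffman merges: 3/25+6/25→9/25; 29/100+7/20→16/25; 9/25+16/25→1. L = 2 ≈ 2.0000.
L − H = 2.0000 − 1.9092 = 0.091 bits.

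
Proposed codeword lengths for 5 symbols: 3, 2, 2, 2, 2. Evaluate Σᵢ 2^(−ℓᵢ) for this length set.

With common denominator 2^3 = 8: Σ 2^(−ℓᵢ) = 1/8 + 2/8 + 2/8 + 2/8 + 2/8 = 9/8 = 1.125.

1.125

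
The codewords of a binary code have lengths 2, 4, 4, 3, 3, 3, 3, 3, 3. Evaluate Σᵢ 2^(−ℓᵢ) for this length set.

1.125

With common denominator 2^4 = 16: Σ 2^(−ℓᵢ) = 4/16 + 1/16 + 1/16 + 2/16 + 2/16 + 2/16 + 2/16 + 2/16 + 2/16 = 18/16 = 1.125.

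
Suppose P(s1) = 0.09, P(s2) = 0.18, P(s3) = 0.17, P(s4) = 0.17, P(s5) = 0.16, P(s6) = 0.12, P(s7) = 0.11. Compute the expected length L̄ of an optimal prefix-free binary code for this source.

Repeatedly combine the two least-probable nodes; the expected code length is the sum of the merged weights.
merge 9/100 + 11/100 → 1/5
merge 3/25 + 4/25 → 7/25
merge 17/100 + 17/100 → 17/50
merge 9/50 + 1/5 → 19/50
merge 7/25 + 17/50 → 31/50
merge 19/50 + 31/50 → 1
L = 1/5 + 7/25 + 17/50 + 19/50 + 31/50 + 1 = 141/50 = 2.82 bits/symbol.

2.82 bits/symbol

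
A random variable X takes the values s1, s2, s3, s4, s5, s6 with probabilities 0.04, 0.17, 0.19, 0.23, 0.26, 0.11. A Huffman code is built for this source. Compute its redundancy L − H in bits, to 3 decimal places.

Entropy H = −Σ p log₂ p ≈ 2.4188 bits.
Huffman merges: 1/25+11/100→3/20; 3/20+17/100→8/25; 19/100+23/100→21/50; 13/50+8/25→29/50; 21/50+29/50→1. L = 247/100 ≈ 2.4700.
L − H = 2.4700 − 2.4188 = 0.051 bits.

0.051 bits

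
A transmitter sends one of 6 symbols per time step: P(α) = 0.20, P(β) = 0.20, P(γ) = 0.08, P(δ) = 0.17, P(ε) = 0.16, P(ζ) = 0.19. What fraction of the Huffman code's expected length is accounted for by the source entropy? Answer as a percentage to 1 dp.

97.4%

Entropy H = −Σ p log₂ p ≈ 2.5331 bits.
Huffman merges: 2/25+4/25→6/25; 17/100+19/100→9/25; 1/5+1/5→2/5; 6/25+9/25→3/5; 2/5+3/5→1. L = 13/5 ≈ 2.6000.
Efficiency = H/L = 2.5331/2.6000 = 97.4%.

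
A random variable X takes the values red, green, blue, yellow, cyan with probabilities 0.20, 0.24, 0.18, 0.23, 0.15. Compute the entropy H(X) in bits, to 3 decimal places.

2.302 bits

H = −Σ pᵢ log₂ pᵢ.
−0.20·log₂(0.20) = 0.4644
−0.24·log₂(0.24) = 0.4941
−0.18·log₂(0.18) = 0.4453
−0.23·log₂(0.23) = 0.4877
−0.15·log₂(0.15) = 0.4105
Sum ≈ 2.3020 → 2.302 bits.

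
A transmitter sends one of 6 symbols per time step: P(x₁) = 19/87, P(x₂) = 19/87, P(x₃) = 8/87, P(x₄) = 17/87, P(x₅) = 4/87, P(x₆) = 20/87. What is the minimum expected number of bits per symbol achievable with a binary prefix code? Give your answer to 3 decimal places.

2.471 bits/symbol

Repeatedly combine the two least-probable nodes; the expected code length is the sum of the merged weights.
merge 4/87 + 8/87 → 4/29
merge 4/29 + 17/87 → 1/3
merge 19/87 + 19/87 → 38/87
merge 20/87 + 1/3 → 49/87
merge 38/87 + 49/87 → 1
L = 4/29 + 1/3 + 38/87 + 49/87 + 1 = 215/87 ≈ 2.471 bits/symbol.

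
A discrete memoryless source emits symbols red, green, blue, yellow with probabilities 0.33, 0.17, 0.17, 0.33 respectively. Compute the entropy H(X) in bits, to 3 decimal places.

H = −Σ pᵢ log₂ pᵢ.
−0.33·log₂(0.33) = 0.5278
−0.17·log₂(0.17) = 0.4346
−0.17·log₂(0.17) = 0.4346
−0.33·log₂(0.33) = 0.5278
Sum ≈ 1.9248 → 1.925 bits.

1.925 bits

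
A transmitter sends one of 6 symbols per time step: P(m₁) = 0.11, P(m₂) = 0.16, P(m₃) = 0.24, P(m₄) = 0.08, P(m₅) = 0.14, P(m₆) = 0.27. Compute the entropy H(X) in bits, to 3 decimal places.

H = −Σ pᵢ log₂ pᵢ.
−0.11·log₂(0.11) = 0.3503
−0.16·log₂(0.16) = 0.4230
−0.24·log₂(0.24) = 0.4941
−0.08·log₂(0.08) = 0.2915
−0.14·log₂(0.14) = 0.3971
−0.27·log₂(0.27) = 0.5100
Sum ≈ 2.4661 → 2.466 bits.

2.466 bits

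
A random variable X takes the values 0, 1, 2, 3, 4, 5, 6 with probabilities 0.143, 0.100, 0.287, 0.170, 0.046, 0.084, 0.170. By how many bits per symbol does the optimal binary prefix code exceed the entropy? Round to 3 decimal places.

0.049 bits

Entropy H = −Σ p log₂ p ≈ 2.6240 bits.
Huffman merges: 23/500+21/250→13/100; 1/10+13/100→23/100; 143/1000+17/100→313/1000; 17/100+23/100→2/5; 287/1000+313/1000→3/5; 2/5+3/5→1. L = 2673/1000 ≈ 2.6730.
L − H = 2.6730 − 2.6240 = 0.049 bits.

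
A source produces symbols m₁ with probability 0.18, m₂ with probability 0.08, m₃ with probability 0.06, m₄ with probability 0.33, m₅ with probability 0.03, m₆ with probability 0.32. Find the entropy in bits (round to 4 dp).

2.1860 bits

H = −Σ pᵢ log₂ pᵢ.
−0.18·log₂(0.18) = 0.4453
−0.08·log₂(0.08) = 0.2915
−0.06·log₂(0.06) = 0.2435
−0.33·log₂(0.33) = 0.5278
−0.03·log₂(0.03) = 0.1518
−0.32·log₂(0.32) = 0.5260
Sum ≈ 2.1860 → 2.1860 bits.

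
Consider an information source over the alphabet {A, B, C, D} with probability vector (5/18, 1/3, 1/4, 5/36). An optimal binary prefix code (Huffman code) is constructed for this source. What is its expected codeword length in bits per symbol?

Repeatedly combine the two least-probable nodes; the expected code length is the sum of the merged weights.
merge 5/36 + 1/4 → 7/18
merge 5/18 + 1/3 → 11/18
merge 7/18 + 11/18 → 1
L = 7/18 + 11/18 + 1 = 2 bits/symbol.

2 bits/symbol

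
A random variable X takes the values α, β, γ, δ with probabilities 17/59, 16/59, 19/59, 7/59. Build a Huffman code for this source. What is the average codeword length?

Repeatedly combine the two least-probable nodes; the expected code length is the sum of the merged weights.
merge 7/59 + 16/59 → 23/59
merge 17/59 + 19/59 → 36/59
merge 23/59 + 36/59 → 1
L = 23/59 + 36/59 + 1 = 2 bits/symbol.

2 bits/symbol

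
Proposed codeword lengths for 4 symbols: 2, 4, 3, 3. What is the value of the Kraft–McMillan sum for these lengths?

0.5625

With common denominator 2^4 = 16: Σ 2^(−ℓᵢ) = 4/16 + 1/16 + 2/16 + 2/16 = 9/16 = 0.5625.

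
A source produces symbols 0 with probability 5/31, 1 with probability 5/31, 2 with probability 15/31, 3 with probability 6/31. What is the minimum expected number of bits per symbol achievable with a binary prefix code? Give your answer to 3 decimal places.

1.839 bits/symbol

Repeatedly combine the two least-probable nodes; the expected code length is the sum of the merged weights.
merge 5/31 + 5/31 → 10/31
merge 6/31 + 10/31 → 16/31
merge 15/31 + 16/31 → 1
L = 10/31 + 16/31 + 1 = 57/31 ≈ 1.839 bits/symbol.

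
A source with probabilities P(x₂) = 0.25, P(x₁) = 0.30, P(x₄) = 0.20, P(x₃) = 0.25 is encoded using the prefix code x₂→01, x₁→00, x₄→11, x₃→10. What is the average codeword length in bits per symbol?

2 bits/symbol

L̄ = Σ pᵢ·ℓᵢ = 0.25·2 + 0.30·2 + 0.20·2 + 0.25·2 = 2 bits/symbol.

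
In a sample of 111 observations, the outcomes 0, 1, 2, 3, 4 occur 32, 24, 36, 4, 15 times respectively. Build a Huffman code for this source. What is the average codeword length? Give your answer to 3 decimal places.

2.171 bits/symbol

Probabilities are the counts divided by 111.
Repeatedly combine the two least-probable nodes; the expected code length is the sum of the merged weights.
merge 4/111 + 5/37 → 19/111
merge 19/111 + 8/37 → 43/111
merge 32/111 + 12/37 → 68/111
merge 43/111 + 68/111 → 1
L = 19/111 + 43/111 + 68/111 + 1 = 241/111 ≈ 2.171 bits/symbol.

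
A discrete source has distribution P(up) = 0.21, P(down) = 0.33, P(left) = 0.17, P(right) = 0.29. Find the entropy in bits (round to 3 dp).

1.953 bits

H = −Σ pᵢ log₂ pᵢ.
−0.21·log₂(0.21) = 0.4728
−0.33·log₂(0.33) = 0.5278
−0.17·log₂(0.17) = 0.4346
−0.29·log₂(0.29) = 0.5179
Sum ≈ 1.9531 → 1.953 bits.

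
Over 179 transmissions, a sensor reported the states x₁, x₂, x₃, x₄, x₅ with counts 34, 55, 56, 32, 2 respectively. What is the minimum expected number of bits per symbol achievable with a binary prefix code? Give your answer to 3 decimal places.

Probabilities are the counts divided by 179.
Repeatedly combine the two least-probable nodes; the expected code length is the sum of the merged weights.
merge 2/179 + 32/179 → 34/179
merge 34/179 + 34/179 → 68/179
merge 55/179 + 56/179 → 111/179
merge 68/179 + 111/179 → 1
L = 34/179 + 68/179 + 111/179 + 1 = 392/179 ≈ 2.190 bits/symbol.

2.190 bits/symbol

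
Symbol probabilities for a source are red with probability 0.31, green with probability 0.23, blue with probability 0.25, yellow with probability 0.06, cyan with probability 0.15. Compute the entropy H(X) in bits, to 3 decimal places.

H = −Σ pᵢ log₂ pᵢ.
−0.31·log₂(0.31) = 0.5238
−0.23·log₂(0.23) = 0.4877
−0.25·log₂(0.25) = 0.5000
−0.06·log₂(0.06) = 0.2435
−0.15·log₂(0.15) = 0.4105
Sum ≈ 2.1655 → 2.166 bits.

2.166 bits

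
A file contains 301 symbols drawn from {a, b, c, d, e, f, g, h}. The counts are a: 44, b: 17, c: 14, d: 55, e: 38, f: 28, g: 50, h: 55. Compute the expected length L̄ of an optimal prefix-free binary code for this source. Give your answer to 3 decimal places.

2.920 bits/symbol

Probabilities are the counts divided by 301.
Repeatedly combine the two least-probable nodes; the expected code length is the sum of the merged weights.
merge 2/43 + 17/301 → 31/301
merge 4/43 + 31/301 → 59/301
merge 38/301 + 44/301 → 82/301
merge 50/301 + 55/301 → 15/43
merge 55/301 + 59/301 → 114/301
merge 82/301 + 15/43 → 187/301
merge 114/301 + 187/301 → 1
L = 31/301 + 59/301 + 82/301 + 15/43 + 114/301 + 187/301 + 1 = 879/301 ≈ 2.920 bits/symbol.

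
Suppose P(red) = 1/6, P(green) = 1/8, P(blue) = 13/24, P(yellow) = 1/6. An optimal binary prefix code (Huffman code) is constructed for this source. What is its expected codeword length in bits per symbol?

1.75 bits/symbol

Repeatedly combine the two least-probable nodes; the expected code length is the sum of the merged weights.
merge 1/8 + 1/6 → 7/24
merge 1/6 + 7/24 → 11/24
merge 11/24 + 13/24 → 1
L = 7/24 + 11/24 + 1 = 7/4 = 1.75 bits/symbol.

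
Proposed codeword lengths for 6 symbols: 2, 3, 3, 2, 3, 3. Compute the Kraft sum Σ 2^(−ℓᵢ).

1

With common denominator 2^3 = 8: Σ 2^(−ℓᵢ) = 2/8 + 1/8 + 1/8 + 2/8 + 1/8 + 1/8 = 8/8 = 1.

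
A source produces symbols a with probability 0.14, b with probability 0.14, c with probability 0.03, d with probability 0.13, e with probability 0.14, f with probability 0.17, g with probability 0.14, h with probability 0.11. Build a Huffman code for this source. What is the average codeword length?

Repeatedly combine the two least-probable nodes; the expected code length is the sum of the merged weights.
merge 3/100 + 11/100 → 7/50
merge 13/100 + 7/50 → 27/100
merge 7/50 + 7/50 → 7/25
merge 7/50 + 7/50 → 7/25
merge 17/100 + 27/100 → 11/25
merge 7/25 + 7/25 → 14/25
merge 11/25 + 14/25 → 1
L = 7/50 + 27/100 + 7/25 + 7/25 + 11/25 + 14/25 + 1 = 297/100 = 2.97 bits/symbol.

2.97 bits/symbol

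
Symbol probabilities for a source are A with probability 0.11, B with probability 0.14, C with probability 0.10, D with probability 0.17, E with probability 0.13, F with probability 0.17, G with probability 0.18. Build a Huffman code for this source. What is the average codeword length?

2.82 bits/symbol

Repeatedly combine the two least-probable nodes; the expected code length is the sum of the merged weights.
merge 1/10 + 11/100 → 21/100
merge 13/100 + 7/50 → 27/100
merge 17/100 + 17/100 → 17/50
merge 9/50 + 21/100 → 39/100
merge 27/100 + 17/50 → 61/100
merge 39/100 + 61/100 → 1
L = 21/100 + 27/100 + 17/50 + 39/100 + 61/100 + 1 = 141/50 = 2.82 bits/symbol.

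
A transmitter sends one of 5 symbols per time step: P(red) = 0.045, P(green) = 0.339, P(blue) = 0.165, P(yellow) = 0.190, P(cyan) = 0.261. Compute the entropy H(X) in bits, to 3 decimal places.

2.120 bits

H = −Σ pᵢ log₂ pᵢ.
−0.045·log₂(0.045) = 0.2013
−0.339·log₂(0.339) = 0.5291
−0.165·log₂(0.165) = 0.4289
−0.190·log₂(0.190) = 0.4552
−0.261·log₂(0.261) = 0.5058
Sum ≈ 2.1203 → 2.120 bits.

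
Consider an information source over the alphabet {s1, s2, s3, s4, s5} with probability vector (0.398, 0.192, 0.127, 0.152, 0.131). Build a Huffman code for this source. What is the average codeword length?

Repeatedly combine the two least-probable nodes; the expected code length is the sum of the merged weights.
merge 127/1000 + 131/1000 → 129/500
merge 19/125 + 24/125 → 43/125
merge 129/500 + 43/125 → 301/500
merge 199/500 + 301/500 → 1
L = 129/500 + 43/125 + 301/500 + 1 = 551/250 = 2.204 bits/symbol.

2.204 bits/symbol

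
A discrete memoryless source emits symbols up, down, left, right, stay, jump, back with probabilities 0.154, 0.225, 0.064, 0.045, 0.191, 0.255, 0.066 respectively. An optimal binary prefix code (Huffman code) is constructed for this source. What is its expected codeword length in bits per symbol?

Repeatedly combine the two least-probable nodes; the expected code length is the sum of the merged weights.
merge 9/200 + 8/125 → 109/1000
merge 33/500 + 109/1000 → 7/40
merge 77/500 + 7/40 → 329/1000
merge 191/1000 + 9/40 → 52/125
merge 51/200 + 329/1000 → 73/125
merge 52/125 + 73/125 → 1
L = 109/1000 + 7/40 + 329/1000 + 52/125 + 73/125 + 1 = 2613/1000 = 2.613 bits/symbol.

2.613 bits/symbol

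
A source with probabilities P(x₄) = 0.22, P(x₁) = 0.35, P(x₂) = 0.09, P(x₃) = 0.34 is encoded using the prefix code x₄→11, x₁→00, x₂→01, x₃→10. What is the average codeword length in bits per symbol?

2 bits/symbol

L̄ = Σ pᵢ·ℓᵢ = 0.22·2 + 0.35·2 + 0.09·2 + 0.34·2 = 2 bits/symbol.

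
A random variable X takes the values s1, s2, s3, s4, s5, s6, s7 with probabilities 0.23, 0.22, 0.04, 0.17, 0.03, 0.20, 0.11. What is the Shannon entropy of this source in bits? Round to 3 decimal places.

2.555 bits

H = −Σ pᵢ log₂ pᵢ.
−0.23·log₂(0.23) = 0.4877
−0.22·log₂(0.22) = 0.4806
−0.04·log₂(0.04) = 0.1858
−0.17·log₂(0.17) = 0.4346
−0.03·log₂(0.03) = 0.1518
−0.20·log₂(0.20) = 0.4644
−0.11·log₂(0.11) = 0.3503
Sum ≈ 2.5550 → 2.555 bits.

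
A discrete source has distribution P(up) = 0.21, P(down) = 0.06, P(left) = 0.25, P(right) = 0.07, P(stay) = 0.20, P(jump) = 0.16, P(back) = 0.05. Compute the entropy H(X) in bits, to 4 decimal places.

H = −Σ pᵢ log₂ pᵢ.
−0.21·log₂(0.21) = 0.4728
−0.06·log₂(0.06) = 0.2435
−0.25·log₂(0.25) = 0.5000
−0.07·log₂(0.07) = 0.2686
−0.20·log₂(0.20) = 0.4644
−0.16·log₂(0.16) = 0.4230
−0.05·log₂(0.05) = 0.2161
Sum ≈ 2.5884 → 2.5884 bits.

2.5884 bits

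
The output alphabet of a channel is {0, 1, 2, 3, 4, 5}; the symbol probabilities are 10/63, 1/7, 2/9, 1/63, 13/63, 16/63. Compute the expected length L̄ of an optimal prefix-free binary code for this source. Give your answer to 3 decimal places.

2.476 bits/symbol

Repeatedly combine the two least-probable nodes; the expected code length is the sum of the merged weights.
merge 1/63 + 1/7 → 10/63
merge 10/63 + 10/63 → 20/63
merge 13/63 + 2/9 → 3/7
merge 16/63 + 20/63 → 4/7
merge 3/7 + 4/7 → 1
L = 10/63 + 20/63 + 3/7 + 4/7 + 1 = 52/21 ≈ 2.476 bits/symbol.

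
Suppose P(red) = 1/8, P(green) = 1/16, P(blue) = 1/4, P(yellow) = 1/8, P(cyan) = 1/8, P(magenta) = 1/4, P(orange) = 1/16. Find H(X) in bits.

Each probability is a power of 1/2, so log₂(1/p) is an integer.
H = Σ p·log₂(1/p) = 1/8·3 + 1/16·4 + 1/4·2 + 1/8·3 + 1/8·3 + 1/4·2 + 1/16·4 = 2.625 bits.

2.625 bits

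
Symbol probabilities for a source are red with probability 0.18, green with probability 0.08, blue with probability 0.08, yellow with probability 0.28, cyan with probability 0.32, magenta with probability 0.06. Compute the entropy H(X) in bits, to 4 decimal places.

2.3121 bits

H = −Σ pᵢ log₂ pᵢ.
−0.18·log₂(0.18) = 0.4453
−0.08·log₂(0.08) = 0.2915
−0.08·log₂(0.08) = 0.2915
−0.28·log₂(0.28) = 0.5142
−0.32·log₂(0.32) = 0.5260
−0.06·log₂(0.06) = 0.2435
Sum ≈ 2.3121 → 2.3121 bits.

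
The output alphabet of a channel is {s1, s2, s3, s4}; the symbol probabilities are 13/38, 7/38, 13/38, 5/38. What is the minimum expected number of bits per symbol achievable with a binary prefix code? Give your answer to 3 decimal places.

Repeatedly combine the two least-probable nodes; the expected code length is the sum of the merged weights.
merge 5/38 + 7/38 → 6/19
merge 6/19 + 13/38 → 25/38
merge 13/38 + 25/38 → 1
L = 6/19 + 25/38 + 1 = 75/38 ≈ 1.974 bits/symbol.

1.974 bits/symbol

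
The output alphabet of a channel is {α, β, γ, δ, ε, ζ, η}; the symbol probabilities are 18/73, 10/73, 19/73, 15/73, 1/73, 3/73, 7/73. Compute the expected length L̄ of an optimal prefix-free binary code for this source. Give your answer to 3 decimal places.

2.493 bits/symbol

Repeatedly combine the two least-probable nodes; the expected code length is the sum of the merged weights.
merge 1/73 + 3/73 → 4/73
merge 4/73 + 7/73 → 11/73
merge 10/73 + 11/73 → 21/73
merge 15/73 + 18/73 → 33/73
merge 19/73 + 21/73 → 40/73
merge 33/73 + 40/73 → 1
L = 4/73 + 11/73 + 21/73 + 33/73 + 40/73 + 1 = 182/73 ≈ 2.493 bits/symbol.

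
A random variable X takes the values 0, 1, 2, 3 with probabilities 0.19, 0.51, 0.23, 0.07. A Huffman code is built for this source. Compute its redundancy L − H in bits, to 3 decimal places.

0.043 bits

Entropy H = −Σ p log₂ p ≈ 1.7069 bits.
Huffman merges: 7/100+19/100→13/50; 23/100+13/50→49/100; 49/100+51/100→1. L = 7/4 ≈ 1.7500.
L − H = 1.7500 − 1.7069 = 0.043 bits.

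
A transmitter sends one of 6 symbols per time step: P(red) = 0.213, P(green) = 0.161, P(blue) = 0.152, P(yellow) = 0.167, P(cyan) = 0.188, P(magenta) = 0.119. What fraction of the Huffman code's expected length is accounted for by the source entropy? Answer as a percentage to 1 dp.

Entropy H = −Σ p log₂ p ≈ 2.5625 bits.
Huffman merges: 119/1000+19/125→271/1000; 161/1000+167/1000→41/125; 47/250+213/1000→401/1000; 271/1000+41/125→599/1000; 401/1000+599/1000→1. L = 2599/1000 ≈ 2.5990.
Efficiency = H/L = 2.5625/2.5990 = 98.6%.

98.6%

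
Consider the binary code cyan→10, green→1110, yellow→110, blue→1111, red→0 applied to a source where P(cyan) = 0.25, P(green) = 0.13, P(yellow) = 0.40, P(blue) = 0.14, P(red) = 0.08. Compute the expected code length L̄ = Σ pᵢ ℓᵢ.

L̄ = Σ pᵢ·ℓᵢ = 0.25·2 + 0.13·4 + 0.40·3 + 0.14·4 + 0.08·1 = 2.86 bits/symbol.

2.86 bits/symbol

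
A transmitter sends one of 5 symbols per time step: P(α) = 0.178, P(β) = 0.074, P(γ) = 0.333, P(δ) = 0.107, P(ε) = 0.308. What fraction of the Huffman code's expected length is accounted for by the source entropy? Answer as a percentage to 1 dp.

97.1%

Entropy H = −Σ p log₂ p ≈ 2.1178 bits.
Huffman merges: 37/500+107/1000→181/1000; 89/500+181/1000→359/1000; 77/250+333/1000→641/1000; 359/1000+641/1000→1. L = 2181/1000 ≈ 2.1810.
Efficiency = H/L = 2.1178/2.1810 = 97.1%.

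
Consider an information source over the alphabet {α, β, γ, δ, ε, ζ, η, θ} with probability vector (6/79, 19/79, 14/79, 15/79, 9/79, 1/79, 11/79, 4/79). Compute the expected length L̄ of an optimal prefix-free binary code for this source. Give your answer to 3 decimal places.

2.772 bits/symbol

Repeatedly combine the two least-probable nodes; the expected code length is the sum of the merged weights.
merge 1/79 + 4/79 → 5/79
merge 5/79 + 6/79 → 11/79
merge 9/79 + 11/79 → 20/79
merge 11/79 + 14/79 → 25/79
merge 15/79 + 19/79 → 34/79
merge 20/79 + 25/79 → 45/79
merge 34/79 + 45/79 → 1
L = 5/79 + 11/79 + 20/79 + 25/79 + 34/79 + 45/79 + 1 = 219/79 ≈ 2.772 bits/symbol.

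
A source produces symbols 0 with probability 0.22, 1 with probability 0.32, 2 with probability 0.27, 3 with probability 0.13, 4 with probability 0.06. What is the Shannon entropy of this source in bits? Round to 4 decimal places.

2.1428 bits

H = −Σ pᵢ log₂ pᵢ.
−0.22·log₂(0.22) = 0.4806
−0.32·log₂(0.32) = 0.5260
−0.27·log₂(0.27) = 0.5100
−0.13·log₂(0.13) = 0.3826
−0.06·log₂(0.06) = 0.2435
Sum ≈ 2.1428 → 2.1428 bits.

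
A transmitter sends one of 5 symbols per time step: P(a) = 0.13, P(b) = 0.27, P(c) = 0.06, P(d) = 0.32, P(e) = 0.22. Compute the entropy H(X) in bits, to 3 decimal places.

H = −Σ pᵢ log₂ pᵢ.
−0.13·log₂(0.13) = 0.3826
−0.27·log₂(0.27) = 0.5100
−0.06·log₂(0.06) = 0.2435
−0.32·log₂(0.32) = 0.5260
−0.22·log₂(0.22) = 0.4806
Sum ≈ 2.1428 → 2.143 bits.

2.143 bits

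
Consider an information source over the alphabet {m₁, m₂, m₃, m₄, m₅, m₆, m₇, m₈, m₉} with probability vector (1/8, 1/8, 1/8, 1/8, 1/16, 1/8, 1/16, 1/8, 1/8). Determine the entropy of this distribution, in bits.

3.125 bits

Each probability is a power of 1/2, so log₂(1/p) is an integer.
H = Σ p·log₂(1/p) = 1/8·3 + 1/8·3 + 1/8·3 + 1/8·3 + 1/16·4 + 1/8·3 + 1/16·4 + 1/8·3 + 1/8·3 = 3.125 bits.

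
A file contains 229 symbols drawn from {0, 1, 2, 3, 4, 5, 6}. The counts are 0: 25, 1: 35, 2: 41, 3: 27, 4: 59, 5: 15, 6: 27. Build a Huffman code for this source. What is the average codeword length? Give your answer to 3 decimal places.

Probabilities are the counts divided by 229.
Repeatedly combine the two least-probable nodes; the expected code length is the sum of the merged weights.
merge 15/229 + 25/229 → 40/229
merge 27/229 + 27/229 → 54/229
merge 35/229 + 40/229 → 75/229
merge 41/229 + 54/229 → 95/229
merge 59/229 + 75/229 → 134/229
merge 95/229 + 134/229 → 1
L = 40/229 + 54/229 + 75/229 + 95/229 + 134/229 + 1 = 627/229 ≈ 2.738 bits/symbol.

2.738 bits/symbol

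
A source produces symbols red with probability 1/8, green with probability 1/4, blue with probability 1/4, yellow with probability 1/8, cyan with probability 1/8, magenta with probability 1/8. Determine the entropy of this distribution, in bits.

Each probability is a power of 1/2, so log₂(1/p) is an integer.
H = Σ p·log₂(1/p) = 1/8·3 + 1/4·2 + 1/4·2 + 1/8·3 + 1/8·3 + 1/8·3 = 2.5 bits.

2.5 bits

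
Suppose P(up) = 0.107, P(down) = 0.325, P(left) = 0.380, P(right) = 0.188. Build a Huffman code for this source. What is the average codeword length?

Repeatedly combine the two least-probable nodes; the expected code length is the sum of the merged weights.
merge 107/1000 + 47/250 → 59/200
merge 59/200 + 13/40 → 31/50
merge 19/50 + 31/50 → 1
L = 59/200 + 31/50 + 1 = 383/200 = 1.915 bits/symbol.

1.915 bits/symbol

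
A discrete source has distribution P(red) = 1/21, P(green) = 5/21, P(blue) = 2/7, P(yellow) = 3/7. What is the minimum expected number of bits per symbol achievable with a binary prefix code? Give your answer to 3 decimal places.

1.857 bits/symbol

Repeatedly combine the two least-probable nodes; the expected code length is the sum of the merged weights.
merge 1/21 + 5/21 → 2/7
merge 2/7 + 2/7 → 4/7
merge 3/7 + 4/7 → 1
L = 2/7 + 4/7 + 1 = 13/7 ≈ 1.857 bits/symbol.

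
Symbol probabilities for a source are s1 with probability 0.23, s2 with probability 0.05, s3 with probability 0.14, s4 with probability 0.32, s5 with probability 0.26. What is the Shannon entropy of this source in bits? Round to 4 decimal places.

2.1322 bits

H = −Σ pᵢ log₂ pᵢ.
−0.23·log₂(0.23) = 0.4877
−0.05·log₂(0.05) = 0.2161
−0.14·log₂(0.14) = 0.3971
−0.32·log₂(0.32) = 0.5260
−0.26·log₂(0.26) = 0.5053
Sum ≈ 2.1322 → 2.1322 bits.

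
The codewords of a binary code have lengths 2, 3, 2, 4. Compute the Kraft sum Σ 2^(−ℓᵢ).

With common denominator 2^4 = 16: Σ 2^(−ℓᵢ) = 4/16 + 2/16 + 4/16 + 1/16 = 11/16 = 0.6875.

0.6875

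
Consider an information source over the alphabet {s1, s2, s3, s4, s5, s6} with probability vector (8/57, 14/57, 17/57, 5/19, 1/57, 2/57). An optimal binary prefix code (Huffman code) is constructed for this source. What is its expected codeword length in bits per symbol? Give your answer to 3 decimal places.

Repeatedly combine the two least-probable nodes; the expected code length is the sum of the merged weights.
merge 1/57 + 2/57 → 1/19
merge 1/19 + 8/57 → 11/57
merge 11/57 + 14/57 → 25/57
merge 5/19 + 17/57 → 32/57
merge 25/57 + 32/57 → 1
L = 1/19 + 11/57 + 25/57 + 32/57 + 1 = 128/57 ≈ 2.246 bits/symbol.

2.246 bits/symbol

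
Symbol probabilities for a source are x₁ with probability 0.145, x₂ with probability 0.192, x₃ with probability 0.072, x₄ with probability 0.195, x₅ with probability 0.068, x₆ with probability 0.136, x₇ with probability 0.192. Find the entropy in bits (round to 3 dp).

H = −Σ pᵢ log₂ pᵢ.
−0.145·log₂(0.145) = 0.4040
−0.192·log₂(0.192) = 0.4571
−0.072·log₂(0.072) = 0.2733
−0.195·log₂(0.195) = 0.4599
−0.068·log₂(0.068) = 0.2637
−0.136·log₂(0.136) = 0.3915
−0.192·log₂(0.192) = 0.4571
Sum ≈ 2.7066 → 2.707 bits.

2.707 bits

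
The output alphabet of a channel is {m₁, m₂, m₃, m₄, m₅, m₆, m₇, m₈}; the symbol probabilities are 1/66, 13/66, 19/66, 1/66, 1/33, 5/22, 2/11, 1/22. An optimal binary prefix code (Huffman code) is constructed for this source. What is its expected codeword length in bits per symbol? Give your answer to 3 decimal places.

2.485 bits/symbol

Repeatedly combine the two least-probable nodes; the expected code length is the sum of the merged weights.
merge 1/66 + 1/66 → 1/33
merge 1/33 + 1/33 → 2/33
merge 1/22 + 2/33 → 7/66
merge 7/66 + 2/11 → 19/66
merge 13/66 + 5/22 → 14/33
merge 19/66 + 19/66 → 19/33
merge 14/33 + 19/33 → 1
L = 1/33 + 2/33 + 7/66 + 19/66 + 14/33 + 19/33 + 1 = 82/33 ≈ 2.485 bits/symbol.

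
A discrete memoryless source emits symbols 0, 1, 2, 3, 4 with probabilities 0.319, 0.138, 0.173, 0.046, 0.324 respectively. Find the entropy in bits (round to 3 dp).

2.089 bits

H = −Σ pᵢ log₂ pᵢ.
−0.319·log₂(0.319) = 0.5258
−0.138·log₂(0.138) = 0.3943
−0.173·log₂(0.173) = 0.4379
−0.046·log₂(0.046) = 0.2043
−0.324·log₂(0.324) = 0.5268
Sum ≈ 2.0892 → 2.089 bits.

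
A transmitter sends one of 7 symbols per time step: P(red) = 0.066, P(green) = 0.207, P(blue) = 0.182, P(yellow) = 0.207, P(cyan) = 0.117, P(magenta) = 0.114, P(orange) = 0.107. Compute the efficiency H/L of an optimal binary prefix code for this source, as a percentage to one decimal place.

Entropy H = −Σ p log₂ p ≈ 2.7112 bits.
Huffman merges: 33/500+107/1000→173/1000; 57/500+117/1000→231/1000; 173/1000+91/500→71/200; 207/1000+207/1000→207/500; 231/1000+71/200→293/500; 207/500+293/500→1. L = 2759/1000 ≈ 2.7590.
Efficiency = H/L = 2.7112/2.7590 = 98.3%.

98.3%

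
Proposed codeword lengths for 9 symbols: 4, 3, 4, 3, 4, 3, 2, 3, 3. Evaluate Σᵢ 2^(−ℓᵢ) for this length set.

With common denominator 2^4 = 16: Σ 2^(−ℓᵢ) = 1/16 + 2/16 + 1/16 + 2/16 + 1/16 + 2/16 + 4/16 + 2/16 + 2/16 = 17/16 = 1.0625.

1.0625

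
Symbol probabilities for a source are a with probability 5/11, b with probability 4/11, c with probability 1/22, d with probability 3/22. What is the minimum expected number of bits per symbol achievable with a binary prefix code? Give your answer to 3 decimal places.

1.727 bits/symbol

Repeatedly combine the two least-probable nodes; the expected code length is the sum of the merged weights.
merge 1/22 + 3/22 → 2/11
merge 2/11 + 4/11 → 6/11
merge 5/11 + 6/11 → 1
L = 2/11 + 6/11 + 1 = 19/11 ≈ 1.727 bits/symbol.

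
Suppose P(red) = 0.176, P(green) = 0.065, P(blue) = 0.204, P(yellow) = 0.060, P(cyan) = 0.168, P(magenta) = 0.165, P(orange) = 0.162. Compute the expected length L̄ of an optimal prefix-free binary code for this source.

2.745 bits/symbol

Repeatedly combine the two least-probable nodes; the expected code length is the sum of the merged weights.
merge 3/50 + 13/200 → 1/8
merge 1/8 + 81/500 → 287/1000
merge 33/200 + 21/125 → 333/1000
merge 22/125 + 51/250 → 19/50
merge 287/1000 + 333/1000 → 31/50
merge 19/50 + 31/50 → 1
L = 1/8 + 287/1000 + 333/1000 + 19/50 + 31/50 + 1 = 549/200 = 2.745 bits/symbol.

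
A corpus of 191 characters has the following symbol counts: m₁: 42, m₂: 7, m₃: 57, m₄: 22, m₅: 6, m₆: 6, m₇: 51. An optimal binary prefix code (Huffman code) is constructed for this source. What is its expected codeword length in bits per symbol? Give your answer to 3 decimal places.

2.377 bits/symbol

Probabilities are the counts divided by 191.
Repeatedly combine the two least-probable nodes; the expected code length is the sum of the merged weights.
merge 6/191 + 6/191 → 12/191
merge 7/191 + 12/191 → 19/191
merge 19/191 + 22/191 → 41/191
merge 41/191 + 42/191 → 83/191
merge 51/191 + 57/191 → 108/191
merge 83/191 + 108/191 → 1
L = 12/191 + 19/191 + 41/191 + 83/191 + 108/191 + 1 = 454/191 ≈ 2.377 bits/symbol.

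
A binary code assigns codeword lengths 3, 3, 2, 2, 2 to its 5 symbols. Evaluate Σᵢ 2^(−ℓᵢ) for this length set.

1

With common denominator 2^3 = 8: Σ 2^(−ℓᵢ) = 1/8 + 1/8 + 2/8 + 2/8 + 2/8 = 8/8 = 1.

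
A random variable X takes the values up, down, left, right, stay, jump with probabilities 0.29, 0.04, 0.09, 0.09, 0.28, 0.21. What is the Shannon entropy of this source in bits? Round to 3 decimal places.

H = −Σ pᵢ log₂ pᵢ.
−0.29·log₂(0.29) = 0.5179
−0.04·log₂(0.04) = 0.1858
−0.09·log₂(0.09) = 0.3127
−0.09·log₂(0.09) = 0.3127
−0.28·log₂(0.28) = 0.5142
−0.21·log₂(0.21) = 0.4728
Sum ≈ 2.3160 → 2.316 bits.

2.316 bits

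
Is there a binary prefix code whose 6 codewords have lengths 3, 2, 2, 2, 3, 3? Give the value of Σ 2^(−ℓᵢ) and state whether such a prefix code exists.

With common denominator 2^3 = 8: Σ 2^(−ℓᵢ) = 1/8 + 2/8 + 2/8 + 2/8 + 1/8 + 1/8 = 9/8 = 1.125.
Kraft's inequality requires Σ ≤ 1; here Σ = 1.125 > 1, so no such prefix code exists.

1.125; no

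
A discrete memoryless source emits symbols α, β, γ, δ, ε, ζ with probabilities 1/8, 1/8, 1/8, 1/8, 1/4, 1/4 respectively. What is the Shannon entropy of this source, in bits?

2.5 bits

Each probability is a power of 1/2, so log₂(1/p) is an integer.
H = Σ p·log₂(1/p) = 1/8·3 + 1/8·3 + 1/8·3 + 1/8·3 + 1/4·2 + 1/4·2 = 2.5 bits.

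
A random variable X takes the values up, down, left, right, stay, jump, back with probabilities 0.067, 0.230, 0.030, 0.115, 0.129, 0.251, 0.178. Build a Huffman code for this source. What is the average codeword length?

Repeatedly combine the two least-probable nodes; the expected code length is the sum of the merged weights.
merge 3/100 + 67/1000 → 97/1000
merge 97/1000 + 23/200 → 53/250
merge 129/1000 + 89/500 → 307/1000
merge 53/250 + 23/100 → 221/500
merge 251/1000 + 307/1000 → 279/500
merge 221/500 + 279/500 → 1
L = 97/1000 + 53/250 + 307/1000 + 221/500 + 279/500 + 1 = 327/125 = 2.616 bits/symbol.

2.616 bits/symbol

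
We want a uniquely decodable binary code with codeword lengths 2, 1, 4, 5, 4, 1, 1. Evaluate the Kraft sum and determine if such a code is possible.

1.90625; no

With common denominator 2^5 = 32: Σ 2^(−ℓᵢ) = 8/32 + 16/32 + 2/32 + 1/32 + 2/32 + 16/32 + 16/32 = 61/32 = 1.90625.
Kraft's inequality requires Σ ≤ 1; here Σ = 1.90625 > 1, so no such prefix code exists.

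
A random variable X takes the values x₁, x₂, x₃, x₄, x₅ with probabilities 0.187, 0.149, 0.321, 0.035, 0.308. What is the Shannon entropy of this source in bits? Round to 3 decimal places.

H = −Σ pᵢ log₂ pᵢ.
−0.187·log₂(0.187) = 0.4523
−0.149·log₂(0.149) = 0.4092
−0.321·log₂(0.321) = 0.5262
−0.035·log₂(0.035) = 0.1693
−0.308·log₂(0.308) = 0.5233
Sum ≈ 2.0804 → 2.080 bits.

2.080 bits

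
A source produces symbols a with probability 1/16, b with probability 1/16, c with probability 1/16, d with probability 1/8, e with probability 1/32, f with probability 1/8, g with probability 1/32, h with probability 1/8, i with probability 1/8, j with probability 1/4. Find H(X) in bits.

Each probability is a power of 1/2, so log₂(1/p) is an integer.
H = Σ p·log₂(1/p) = 1/16·4 + 1/16·4 + 1/16·4 + 1/8·3 + 1/32·5 + 1/8·3 + 1/32·5 + 1/8·3 + 1/8·3 + 1/4·2 = 3.0625 bits.

3.0625 bits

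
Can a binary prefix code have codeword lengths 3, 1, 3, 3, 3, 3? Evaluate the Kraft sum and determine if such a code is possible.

1.125; no

With common denominator 2^3 = 8: Σ 2^(−ℓᵢ) = 1/8 + 4/8 + 1/8 + 1/8 + 1/8 + 1/8 = 9/8 = 1.125.
Kraft's inequality requires Σ ≤ 1; here Σ = 1.125 > 1, so no such prefix code exists.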